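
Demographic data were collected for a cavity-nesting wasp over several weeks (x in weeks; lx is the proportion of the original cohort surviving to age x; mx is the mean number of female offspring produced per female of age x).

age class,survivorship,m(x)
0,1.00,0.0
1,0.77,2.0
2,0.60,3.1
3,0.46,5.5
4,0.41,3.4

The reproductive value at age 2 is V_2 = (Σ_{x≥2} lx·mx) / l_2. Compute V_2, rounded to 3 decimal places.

9.640

lx·mx for x ≥ 2: 1.86, 2.53, 1.394 → sum = 5.784
V_2 = 5.784 / l_2 = 5.784 / 0.6 = 9.64 → 9.640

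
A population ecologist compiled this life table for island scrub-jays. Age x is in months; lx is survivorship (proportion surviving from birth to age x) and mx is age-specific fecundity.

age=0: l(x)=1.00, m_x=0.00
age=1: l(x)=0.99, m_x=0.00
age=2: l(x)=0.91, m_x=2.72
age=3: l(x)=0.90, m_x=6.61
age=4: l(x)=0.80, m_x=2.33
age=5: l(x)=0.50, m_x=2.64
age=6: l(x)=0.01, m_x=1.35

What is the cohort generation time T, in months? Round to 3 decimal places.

lx·mx: 0, 0, 2.4752, 5.949, 1.864, 1.32, 0.0135 → R0 = 11.6217
x·lx·mx: 0, 0, 4.9504, 17.847, 7.456, 6.6, 0.081 → Σ = 36.9344
T = 36.9344 / 11.6217 = 3.178055… → 3.178

3.178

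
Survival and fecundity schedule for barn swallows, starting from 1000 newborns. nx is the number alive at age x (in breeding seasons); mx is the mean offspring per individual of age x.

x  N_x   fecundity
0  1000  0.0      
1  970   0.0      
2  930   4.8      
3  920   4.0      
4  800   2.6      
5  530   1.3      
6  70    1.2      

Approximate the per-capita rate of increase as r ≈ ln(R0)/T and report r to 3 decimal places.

0.818

lx = nx/n0 = nx/1000: 1, 0.97, 0.93, 0.92, 0.8, 0.53, 0.07
R0 = Σ lx·mx = 0 + 0 + 4.464 + 3.68 + 2.08 + 0.689 + 0.084 = 10.997
Σ x·lx·mx = 32.237; T = 32.237/10.997 = 2.93144…
r ≈ ln(R0)/T = ln(10.997)/2.93144… = 0.8179… → 0.818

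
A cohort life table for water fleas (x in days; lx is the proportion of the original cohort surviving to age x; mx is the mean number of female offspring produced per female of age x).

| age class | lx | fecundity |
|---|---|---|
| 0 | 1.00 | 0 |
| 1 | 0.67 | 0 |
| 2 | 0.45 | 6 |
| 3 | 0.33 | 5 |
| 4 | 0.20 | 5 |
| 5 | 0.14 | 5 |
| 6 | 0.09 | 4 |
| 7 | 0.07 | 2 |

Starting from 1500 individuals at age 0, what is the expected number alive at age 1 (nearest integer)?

Expected survivors = N0 · l_1 = 1500 × 0.67 = 1005 → 1005

1005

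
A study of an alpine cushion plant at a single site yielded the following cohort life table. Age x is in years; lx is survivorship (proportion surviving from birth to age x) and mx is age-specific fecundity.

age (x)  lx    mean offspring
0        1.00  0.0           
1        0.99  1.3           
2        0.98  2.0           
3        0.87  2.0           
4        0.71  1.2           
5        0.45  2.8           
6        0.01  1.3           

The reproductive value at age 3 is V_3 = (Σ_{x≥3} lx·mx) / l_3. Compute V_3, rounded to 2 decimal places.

lx·mx for x ≥ 3: 1.74, 0.852, 1.26, 0.013 → sum = 3.865
V_3 = 3.865 / l_3 = 3.865 / 0.87 = 4.442529… → 4.44

4.44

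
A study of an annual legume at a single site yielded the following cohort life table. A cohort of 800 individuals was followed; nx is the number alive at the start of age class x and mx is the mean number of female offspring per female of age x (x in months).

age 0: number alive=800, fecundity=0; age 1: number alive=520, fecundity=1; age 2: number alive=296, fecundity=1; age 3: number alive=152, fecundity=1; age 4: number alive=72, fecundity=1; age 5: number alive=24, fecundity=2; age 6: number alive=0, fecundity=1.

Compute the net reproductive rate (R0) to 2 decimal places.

lx = nx/n0 = nx/800: 1, 0.65, 0.37, 0.19, 0.09, 0.03, 0
lx·mx by age: 0, 0.65, 0.37, 0.19, 0.09, 0.06, 0
R0 = Σ lx·mx = 1.36 → 1.36

1.36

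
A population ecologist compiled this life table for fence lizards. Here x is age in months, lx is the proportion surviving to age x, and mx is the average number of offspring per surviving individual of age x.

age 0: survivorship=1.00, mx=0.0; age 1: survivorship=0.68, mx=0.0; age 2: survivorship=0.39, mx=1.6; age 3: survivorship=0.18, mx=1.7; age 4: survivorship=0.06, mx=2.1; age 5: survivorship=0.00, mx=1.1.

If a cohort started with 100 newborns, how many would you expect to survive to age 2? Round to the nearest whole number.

39

Expected survivors = N0 · l_2 = 100 × 0.39 = 39 → 39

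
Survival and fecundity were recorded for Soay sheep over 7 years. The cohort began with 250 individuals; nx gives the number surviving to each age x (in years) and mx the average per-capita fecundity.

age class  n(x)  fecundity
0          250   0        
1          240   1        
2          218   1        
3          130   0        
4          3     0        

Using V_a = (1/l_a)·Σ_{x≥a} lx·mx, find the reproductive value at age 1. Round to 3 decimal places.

lx = nx/n0 = nx/250: 1, 0.96, 0.872, 0.52, 0.012
lx·mx for x ≥ 1: 0.96, 0.872, 0, 0 → sum = 1.832
V_1 = 1.832 / l_1 = 1.832 / 0.96 = 1.908333… → 1.908

1.908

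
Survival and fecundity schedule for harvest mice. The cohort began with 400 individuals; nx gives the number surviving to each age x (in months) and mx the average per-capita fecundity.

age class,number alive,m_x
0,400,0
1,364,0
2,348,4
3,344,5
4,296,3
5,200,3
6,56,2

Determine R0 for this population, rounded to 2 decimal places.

lx = nx/n0 = nx/400: 1, 0.91, 0.87, 0.86, 0.74, 0.5, 0.14
lx·mx by age: 0, 0, 3.48, 4.3, 2.22, 1.5, 0.28
R0 = Σ lx·mx = 11.78 → 11.78

11.78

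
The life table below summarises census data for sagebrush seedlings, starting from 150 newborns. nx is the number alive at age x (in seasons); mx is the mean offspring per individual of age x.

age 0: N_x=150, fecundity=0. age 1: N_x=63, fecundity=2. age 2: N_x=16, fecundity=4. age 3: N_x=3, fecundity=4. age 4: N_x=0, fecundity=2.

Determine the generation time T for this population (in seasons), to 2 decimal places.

lx = nx/n0 = nx/150: 1, 0.42, 0.10667…, 0.02, 0
lx·mx: 0, 0.84, 0.426667…, 0.08, 0 → R0 = 1.346667…
x·lx·mx: 0, 0.84, 0.853333…, 0.24, 0 → Σ = 1.933333…
T = 1.933333… / 1.346667… = 1.435644… → 1.44

1.44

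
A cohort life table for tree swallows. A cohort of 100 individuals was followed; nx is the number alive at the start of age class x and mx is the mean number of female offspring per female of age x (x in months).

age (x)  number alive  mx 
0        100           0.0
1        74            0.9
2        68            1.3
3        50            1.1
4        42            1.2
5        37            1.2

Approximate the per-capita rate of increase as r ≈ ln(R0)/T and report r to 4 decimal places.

lx = nx/n0 = nx/100: 1, 0.74, 0.68, 0.5, 0.42, 0.37
R0 = Σ lx·mx = 0 + 0.666 + 0.884 + 0.55 + 0.504 + 0.444 = 3.048
Σ x·lx·mx = 8.32; T = 8.32/3.048 = 2.72966…
r ≈ ln(R0)/T = ln(3.048)/2.72966… = 0.408288… → 0.4083

0.4083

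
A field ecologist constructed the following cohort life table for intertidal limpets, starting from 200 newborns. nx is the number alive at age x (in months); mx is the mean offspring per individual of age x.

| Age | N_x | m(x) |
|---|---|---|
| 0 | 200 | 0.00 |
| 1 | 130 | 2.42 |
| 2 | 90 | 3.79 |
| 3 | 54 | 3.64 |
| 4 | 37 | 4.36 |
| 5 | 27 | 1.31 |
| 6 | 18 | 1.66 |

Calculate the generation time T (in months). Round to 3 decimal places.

2.399

lx = nx/n0 = nx/200: 1, 0.65, 0.45, 0.27, 0.185, 0.135, 0.09
lx·mx: 0, 1.573, 1.7055, 0.9828, 0.8066, 0.17685, 0.1494 → R0 = 5.39415
x·lx·mx: 0, 1.573, 3.411, 2.9484, 3.2264, 0.88425, 0.8964 → Σ = 12.93945
T = 12.93945 / 5.39415 = 2.398793… → 2.399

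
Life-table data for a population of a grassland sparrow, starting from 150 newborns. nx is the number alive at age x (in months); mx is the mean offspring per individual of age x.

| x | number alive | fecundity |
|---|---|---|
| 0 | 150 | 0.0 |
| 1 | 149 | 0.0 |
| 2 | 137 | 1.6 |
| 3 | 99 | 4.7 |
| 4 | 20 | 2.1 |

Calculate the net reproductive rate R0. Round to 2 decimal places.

lx = nx/n0 = nx/150: 1, 0.99333…, 0.91333…, 0.66, 0.13333…
lx·mx by age: 0, 0, 1.461333…, 3.102, 0.28…
R0 = Σ lx·mx = 4.843333… → 4.84

4.84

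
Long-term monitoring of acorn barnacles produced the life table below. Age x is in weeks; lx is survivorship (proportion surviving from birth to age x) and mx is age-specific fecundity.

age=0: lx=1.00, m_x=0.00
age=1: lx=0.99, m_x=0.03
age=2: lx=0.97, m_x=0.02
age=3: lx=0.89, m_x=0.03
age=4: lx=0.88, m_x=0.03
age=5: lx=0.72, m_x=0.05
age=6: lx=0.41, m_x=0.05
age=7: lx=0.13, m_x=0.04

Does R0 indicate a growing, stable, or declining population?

R0 = Σ lx·mx = 0 + 0.0297 + 0.0194 + 0.0267 + 0.0264 + 0.036 + 0.0205 + 0.0052 = 0.1639
R0 < 1, so the population is declining.

declining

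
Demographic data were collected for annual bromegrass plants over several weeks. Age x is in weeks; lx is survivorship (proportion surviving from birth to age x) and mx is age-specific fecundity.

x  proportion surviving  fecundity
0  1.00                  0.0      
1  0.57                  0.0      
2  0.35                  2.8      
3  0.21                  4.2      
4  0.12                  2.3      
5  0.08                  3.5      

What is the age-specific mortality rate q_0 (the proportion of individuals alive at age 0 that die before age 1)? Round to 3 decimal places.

0.430

q_0 = (l_0 − l_1) / l_0 = (1 − 0.57) / 1
     = 0.43 / 1 = 0.43 → 0.430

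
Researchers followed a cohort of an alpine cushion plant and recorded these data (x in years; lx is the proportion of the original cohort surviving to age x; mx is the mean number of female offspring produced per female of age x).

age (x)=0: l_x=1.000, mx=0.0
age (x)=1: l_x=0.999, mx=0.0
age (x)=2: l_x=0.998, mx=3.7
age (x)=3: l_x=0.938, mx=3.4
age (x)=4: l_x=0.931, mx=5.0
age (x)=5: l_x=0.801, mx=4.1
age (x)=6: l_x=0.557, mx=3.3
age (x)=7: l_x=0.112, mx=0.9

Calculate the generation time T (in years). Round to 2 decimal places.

3.80

lx·mx: 0, 0, 3.6926, 3.1892, 4.655, 3.2841, 1.8381, 0.1008 → R0 = 16.7598
x·lx·mx: 0, 0, 7.3852, 9.5676, 18.62, 16.4205, 11.0286, 0.7056 → Σ = 63.7275
T = 63.7275 / 16.7598 = 3.802402… → 3.80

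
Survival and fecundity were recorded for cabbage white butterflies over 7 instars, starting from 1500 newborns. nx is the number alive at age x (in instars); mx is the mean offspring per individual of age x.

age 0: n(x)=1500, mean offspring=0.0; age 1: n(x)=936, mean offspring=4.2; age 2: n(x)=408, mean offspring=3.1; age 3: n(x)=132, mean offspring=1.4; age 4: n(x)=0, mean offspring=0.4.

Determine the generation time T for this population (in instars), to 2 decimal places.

lx = nx/n0 = nx/1500: 1, 0.624, 0.272, 0.088, 0
lx·mx: 0, 2.6208, 0.8432, 0.1232, 0 → R0 = 3.5872
x·lx·mx: 0, 2.6208, 1.6864, 0.3696, 0 → Σ = 4.6768
T = 4.6768 / 3.5872 = 1.303747… → 1.30

1.30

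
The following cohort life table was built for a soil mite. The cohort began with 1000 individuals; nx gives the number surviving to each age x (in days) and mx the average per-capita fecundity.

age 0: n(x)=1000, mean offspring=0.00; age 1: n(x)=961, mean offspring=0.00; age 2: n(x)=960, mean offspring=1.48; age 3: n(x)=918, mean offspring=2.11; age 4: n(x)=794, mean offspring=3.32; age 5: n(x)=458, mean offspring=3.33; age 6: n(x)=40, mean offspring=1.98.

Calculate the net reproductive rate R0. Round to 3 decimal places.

lx = nx/n0 = nx/1000: 1, 0.961, 0.96, 0.918, 0.794, 0.458, 0.04
lx·mx by age: 0, 0, 1.4208, 1.93698, 2.63608, 1.52514, 0.0792
R0 = Σ lx·mx = 7.5982 → 7.598

7.598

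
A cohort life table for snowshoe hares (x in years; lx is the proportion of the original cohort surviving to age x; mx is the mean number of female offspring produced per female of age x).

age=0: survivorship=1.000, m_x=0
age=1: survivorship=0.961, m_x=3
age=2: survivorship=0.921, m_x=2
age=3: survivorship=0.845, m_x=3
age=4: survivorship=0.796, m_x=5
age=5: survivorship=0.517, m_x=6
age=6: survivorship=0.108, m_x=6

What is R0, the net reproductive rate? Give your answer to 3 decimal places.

lx·mx by age: 0, 2.883, 1.842, 2.535, 3.98, 3.102, 0.648
R0 = Σ lx·mx = 14.99 → 14.990

14.990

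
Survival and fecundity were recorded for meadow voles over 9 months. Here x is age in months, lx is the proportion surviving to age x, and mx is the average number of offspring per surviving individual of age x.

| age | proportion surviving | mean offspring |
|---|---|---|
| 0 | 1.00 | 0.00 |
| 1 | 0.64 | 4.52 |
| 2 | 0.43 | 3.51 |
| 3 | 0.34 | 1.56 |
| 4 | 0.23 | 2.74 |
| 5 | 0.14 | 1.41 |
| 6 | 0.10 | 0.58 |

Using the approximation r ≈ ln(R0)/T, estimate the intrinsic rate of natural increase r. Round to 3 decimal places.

0.902

R0 = Σ lx·mx = 0 + 2.8928 + 1.5093 + 0.5304 + 0.6302 + 0.1974 + 0.058 = 5.8181
Σ x·lx·mx = 11.3584; T = 11.3584/5.8181 = 1.95225…
r ≈ ln(R0)/T = ln(5.8181)/1.95225… = 0.90202… → 0.902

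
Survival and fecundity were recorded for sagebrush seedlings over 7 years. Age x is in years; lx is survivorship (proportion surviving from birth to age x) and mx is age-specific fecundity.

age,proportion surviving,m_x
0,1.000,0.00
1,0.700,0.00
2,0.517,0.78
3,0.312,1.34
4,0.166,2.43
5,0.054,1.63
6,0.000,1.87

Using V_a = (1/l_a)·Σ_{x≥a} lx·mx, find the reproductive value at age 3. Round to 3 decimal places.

lx·mx for x ≥ 3: 0.41808, 0.40338, 0.08802, 0 → sum = 0.90948
V_3 = 0.90948 / l_3 = 0.90948 / 0.312 = 2.915 → 2.915

2.915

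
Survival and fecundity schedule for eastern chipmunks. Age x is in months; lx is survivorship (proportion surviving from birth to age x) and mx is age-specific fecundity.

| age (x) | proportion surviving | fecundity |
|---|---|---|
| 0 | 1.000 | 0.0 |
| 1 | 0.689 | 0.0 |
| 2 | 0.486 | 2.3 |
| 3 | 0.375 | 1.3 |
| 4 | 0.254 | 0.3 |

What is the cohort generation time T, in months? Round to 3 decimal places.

lx·mx: 0, 0, 1.1178, 0.4875, 0.0762 → R0 = 1.6815
x·lx·mx: 0, 0, 2.2356, 1.4625, 0.3048 → Σ = 4.0029
T = 4.0029 / 1.6815 = 2.380553… → 2.381

2.381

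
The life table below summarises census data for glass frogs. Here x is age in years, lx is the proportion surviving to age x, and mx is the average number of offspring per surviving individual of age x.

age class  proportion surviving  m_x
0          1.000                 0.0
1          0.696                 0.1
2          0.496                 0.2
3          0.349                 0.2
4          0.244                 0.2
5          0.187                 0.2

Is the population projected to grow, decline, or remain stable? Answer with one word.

R0 = Σ lx·mx = 0 + 0.0696 + 0.0992 + 0.0698 + 0.0488 + 0.0374 = 0.3248
R0 < 1, so the population is declining.

declining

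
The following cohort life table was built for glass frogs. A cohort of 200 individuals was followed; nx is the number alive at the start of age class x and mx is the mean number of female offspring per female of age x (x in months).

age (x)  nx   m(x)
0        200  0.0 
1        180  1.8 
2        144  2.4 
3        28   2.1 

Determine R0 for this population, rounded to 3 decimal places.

lx = nx/n0 = nx/200: 1, 0.9, 0.72, 0.14
lx·mx by age: 0, 1.62, 1.728, 0.294
R0 = Σ lx·mx = 3.642 → 3.642

3.642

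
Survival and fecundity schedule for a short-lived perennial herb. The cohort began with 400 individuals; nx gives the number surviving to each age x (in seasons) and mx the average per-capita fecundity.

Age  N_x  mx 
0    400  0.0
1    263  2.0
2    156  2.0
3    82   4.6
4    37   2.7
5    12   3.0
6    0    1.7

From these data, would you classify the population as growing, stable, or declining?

growing

lx = nx/n0 = nx/400: 1, 0.6575, 0.39, 0.205, 0.0925, 0.03, 0
R0 = Σ lx·mx = 0 + 1.315 + 0.78 + 0.943 + 0.24975 + 0.09 + 0 = 3.37775
R0 > 1, so the population is growing.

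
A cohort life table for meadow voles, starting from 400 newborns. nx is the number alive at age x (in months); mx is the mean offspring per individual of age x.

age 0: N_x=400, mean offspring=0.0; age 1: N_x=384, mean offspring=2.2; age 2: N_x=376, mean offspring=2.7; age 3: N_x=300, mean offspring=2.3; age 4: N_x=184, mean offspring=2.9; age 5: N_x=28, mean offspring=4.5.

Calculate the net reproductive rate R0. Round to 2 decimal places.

lx = nx/n0 = nx/400: 1, 0.96, 0.94, 0.75, 0.46, 0.07
lx·mx by age: 0, 2.112, 2.538, 1.725, 1.334, 0.315
R0 = Σ lx·mx = 8.024 → 8.02

8.02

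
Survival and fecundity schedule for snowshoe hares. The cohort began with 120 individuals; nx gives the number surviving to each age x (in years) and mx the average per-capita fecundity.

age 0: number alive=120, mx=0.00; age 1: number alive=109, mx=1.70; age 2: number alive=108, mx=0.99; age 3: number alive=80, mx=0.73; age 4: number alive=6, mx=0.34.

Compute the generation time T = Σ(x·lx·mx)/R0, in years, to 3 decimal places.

lx = nx/n0 = nx/120: 1, 0.90833…, 0.9, 0.66667…, 0.05
lx·mx: 0, 1.544167…, 0.891, 0.486667…, 0.017 → R0 = 2.938833…
x·lx·mx: 0, 1.544167…, 1.782, 1.46…, 0.068 → Σ = 4.854167…
T = 4.854167… / 2.938833… = 1.651733… → 1.652

1.652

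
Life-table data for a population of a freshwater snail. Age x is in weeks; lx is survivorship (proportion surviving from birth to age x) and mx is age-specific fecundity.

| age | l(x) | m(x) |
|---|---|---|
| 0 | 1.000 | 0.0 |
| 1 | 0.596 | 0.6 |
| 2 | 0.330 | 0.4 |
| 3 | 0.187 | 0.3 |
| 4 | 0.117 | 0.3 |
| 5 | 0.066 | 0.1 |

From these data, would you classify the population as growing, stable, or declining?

R0 = Σ lx·mx = 0 + 0.3576 + 0.132 + 0.0561 + 0.0351 + 0.0066 = 0.5874
R0 < 1, so the population is declining.

declining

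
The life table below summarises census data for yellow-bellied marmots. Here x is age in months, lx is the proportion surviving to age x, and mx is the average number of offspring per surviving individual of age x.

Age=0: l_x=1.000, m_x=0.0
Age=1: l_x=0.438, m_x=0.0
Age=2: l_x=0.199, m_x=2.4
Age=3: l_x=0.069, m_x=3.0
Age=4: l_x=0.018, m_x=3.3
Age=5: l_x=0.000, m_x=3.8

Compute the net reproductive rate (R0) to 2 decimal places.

0.74

lx·mx by age: 0, 0, 0.4776, 0.207, 0.0594, 0
R0 = Σ lx·mx = 0.744 → 0.74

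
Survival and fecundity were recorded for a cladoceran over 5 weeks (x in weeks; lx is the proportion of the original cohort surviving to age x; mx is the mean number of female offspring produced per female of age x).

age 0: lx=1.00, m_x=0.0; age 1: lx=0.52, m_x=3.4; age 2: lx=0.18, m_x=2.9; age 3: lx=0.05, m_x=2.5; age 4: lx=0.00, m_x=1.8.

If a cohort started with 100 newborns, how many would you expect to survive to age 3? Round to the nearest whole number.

5

Expected survivors = N0 · l_3 = 100 × 0.05 = 5 → 5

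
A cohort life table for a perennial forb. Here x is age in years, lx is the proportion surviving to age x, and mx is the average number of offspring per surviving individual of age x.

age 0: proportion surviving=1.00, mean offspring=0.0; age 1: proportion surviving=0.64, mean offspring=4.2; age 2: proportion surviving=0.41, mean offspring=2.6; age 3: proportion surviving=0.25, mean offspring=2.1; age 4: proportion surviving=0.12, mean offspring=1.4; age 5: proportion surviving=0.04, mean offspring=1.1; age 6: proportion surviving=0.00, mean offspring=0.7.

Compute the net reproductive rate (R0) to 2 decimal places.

lx·mx by age: 0, 2.688, 1.066, 0.525, 0.168, 0.044, 0
R0 = Σ lx·mx = 4.491 → 4.49

4.49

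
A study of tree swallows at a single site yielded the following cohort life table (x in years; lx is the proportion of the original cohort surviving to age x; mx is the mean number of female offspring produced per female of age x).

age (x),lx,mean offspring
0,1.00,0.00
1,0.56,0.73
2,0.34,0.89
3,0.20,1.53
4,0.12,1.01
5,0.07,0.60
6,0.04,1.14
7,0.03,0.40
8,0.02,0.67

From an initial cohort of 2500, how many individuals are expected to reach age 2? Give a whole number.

Expected survivors = N0 · l_2 = 2500 × 0.34 = 850 → 850

850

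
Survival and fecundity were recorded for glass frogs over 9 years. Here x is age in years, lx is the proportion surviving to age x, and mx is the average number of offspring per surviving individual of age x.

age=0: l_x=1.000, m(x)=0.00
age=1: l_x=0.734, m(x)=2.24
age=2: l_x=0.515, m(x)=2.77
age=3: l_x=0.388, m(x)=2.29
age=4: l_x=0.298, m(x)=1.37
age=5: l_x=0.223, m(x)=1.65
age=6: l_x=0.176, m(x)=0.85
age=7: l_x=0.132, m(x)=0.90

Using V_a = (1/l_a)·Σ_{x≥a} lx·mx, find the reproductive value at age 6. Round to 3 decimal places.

lx·mx for x ≥ 6: 0.1496, 0.1188 → sum = 0.2684
V_6 = 0.2684 / l_6 = 0.2684 / 0.176 = 1.525 → 1.525

1.525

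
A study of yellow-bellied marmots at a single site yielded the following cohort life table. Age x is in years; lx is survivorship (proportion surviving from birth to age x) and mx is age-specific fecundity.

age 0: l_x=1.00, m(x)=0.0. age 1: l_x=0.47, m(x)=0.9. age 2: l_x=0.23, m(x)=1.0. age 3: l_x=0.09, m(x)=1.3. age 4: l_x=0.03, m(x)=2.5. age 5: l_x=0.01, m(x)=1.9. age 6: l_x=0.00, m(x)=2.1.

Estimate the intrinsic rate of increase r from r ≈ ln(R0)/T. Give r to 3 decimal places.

R0 = Σ lx·mx = 0 + 0.423 + 0.23 + 0.117 + 0.075 + 0.019 + 0 = 0.864
Σ x·lx·mx = 1.629; T = 1.629/0.864 = 1.88542…
r ≈ ln(R0)/T = ln(0.864)/1.88542… = -0.07753… → -0.078

-0.078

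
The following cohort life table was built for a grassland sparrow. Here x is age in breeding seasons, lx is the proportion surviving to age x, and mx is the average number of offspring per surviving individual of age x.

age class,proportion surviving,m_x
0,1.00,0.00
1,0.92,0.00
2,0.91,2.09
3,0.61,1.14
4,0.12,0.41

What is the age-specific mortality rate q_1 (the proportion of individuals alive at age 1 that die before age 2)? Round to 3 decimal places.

0.011

q_1 = (l_1 − l_2) / l_1 = (0.92 − 0.91) / 0.92
     = 0.01 / 0.92 = 0.01087… → 0.011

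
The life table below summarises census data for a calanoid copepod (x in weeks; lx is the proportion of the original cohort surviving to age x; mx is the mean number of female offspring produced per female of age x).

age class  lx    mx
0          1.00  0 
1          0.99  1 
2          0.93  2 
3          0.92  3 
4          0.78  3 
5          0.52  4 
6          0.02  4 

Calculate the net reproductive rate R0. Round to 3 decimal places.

10.110

lx·mx by age: 0, 0.99, 1.86, 2.76, 2.34, 2.08, 0.08
R0 = Σ lx·mx = 10.11 → 10.110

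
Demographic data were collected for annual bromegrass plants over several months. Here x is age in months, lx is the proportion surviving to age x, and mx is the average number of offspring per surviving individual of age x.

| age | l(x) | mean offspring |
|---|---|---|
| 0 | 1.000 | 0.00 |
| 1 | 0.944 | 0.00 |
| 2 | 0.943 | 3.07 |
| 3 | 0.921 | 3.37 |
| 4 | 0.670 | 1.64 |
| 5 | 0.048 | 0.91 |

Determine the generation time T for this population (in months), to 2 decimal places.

lx·mx: 0, 0, 2.89501, 3.10377, 1.0988, 0.04368 → R0 = 7.14126
x·lx·mx: 0, 0, 5.79002, 9.31131, 4.3952, 0.2184 → Σ = 19.71493
T = 19.71493 / 7.14126 = 2.760707… → 2.76

2.76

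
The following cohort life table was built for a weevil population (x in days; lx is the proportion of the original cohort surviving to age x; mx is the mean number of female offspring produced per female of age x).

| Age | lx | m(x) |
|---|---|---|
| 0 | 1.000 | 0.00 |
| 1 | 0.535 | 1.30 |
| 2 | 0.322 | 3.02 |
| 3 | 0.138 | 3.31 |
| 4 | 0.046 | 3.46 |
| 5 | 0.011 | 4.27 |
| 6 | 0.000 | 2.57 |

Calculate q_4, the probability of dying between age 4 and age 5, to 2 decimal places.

q_4 = (l_4 − l_5) / l_4 = (0.046 − 0.011) / 0.046
     = 0.035 / 0.046 = 0.76087… → 0.76

0.76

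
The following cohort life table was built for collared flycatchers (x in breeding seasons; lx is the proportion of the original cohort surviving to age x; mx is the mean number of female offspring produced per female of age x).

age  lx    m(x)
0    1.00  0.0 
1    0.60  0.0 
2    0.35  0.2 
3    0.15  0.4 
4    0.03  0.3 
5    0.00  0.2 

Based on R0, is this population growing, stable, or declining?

declining

R0 = Σ lx·mx = 0 + 0 + 0.07 + 0.06 + 0.009 + 0 = 0.139
R0 < 1, so the population is declining.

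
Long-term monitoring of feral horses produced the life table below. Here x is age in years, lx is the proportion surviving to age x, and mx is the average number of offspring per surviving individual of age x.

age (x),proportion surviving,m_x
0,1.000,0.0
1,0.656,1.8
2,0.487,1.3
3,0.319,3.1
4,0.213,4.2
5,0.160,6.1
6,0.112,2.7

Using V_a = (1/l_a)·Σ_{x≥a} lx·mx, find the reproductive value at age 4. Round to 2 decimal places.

10.20

lx·mx for x ≥ 4: 0.8946, 0.976, 0.3024 → sum = 2.173
V_4 = 2.173 / l_4 = 2.173 / 0.213 = 10.201878… → 10.20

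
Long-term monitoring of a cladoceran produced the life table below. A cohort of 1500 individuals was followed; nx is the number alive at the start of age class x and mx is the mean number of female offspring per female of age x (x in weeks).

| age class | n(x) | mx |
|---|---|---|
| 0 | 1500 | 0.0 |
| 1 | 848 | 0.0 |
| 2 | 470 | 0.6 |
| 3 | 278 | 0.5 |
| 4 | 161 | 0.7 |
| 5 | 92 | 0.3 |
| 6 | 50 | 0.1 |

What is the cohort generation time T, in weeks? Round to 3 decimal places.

lx = nx/n0 = nx/1500: 1, 0.56533…, 0.31333…, 0.18533…, 0.10733…, 0.06133…, 0.03333…
lx·mx: 0, 0, 0.188…, 0.092667…, 0.075133…, 0.0184…, 0.003333… → R0 = 0.377533…
x·lx·mx: 0, 0, 0.376…, 0.278…, 0.300533…, 0.092…, 0.02… → Σ = 1.066533…
T = 1.066533… / 0.377533… = 2.825004… → 2.825

2.825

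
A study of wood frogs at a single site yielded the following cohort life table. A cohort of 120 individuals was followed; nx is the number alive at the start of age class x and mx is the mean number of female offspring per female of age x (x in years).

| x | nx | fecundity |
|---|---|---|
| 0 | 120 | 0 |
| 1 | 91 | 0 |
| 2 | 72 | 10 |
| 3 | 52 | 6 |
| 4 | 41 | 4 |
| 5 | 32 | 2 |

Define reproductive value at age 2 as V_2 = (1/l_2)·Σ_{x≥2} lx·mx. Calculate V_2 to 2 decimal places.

17.50

lx = nx/n0 = nx/120: 1, 0.75833…, 0.6, 0.43333…, 0.34167…, 0.26667…
lx·mx for x ≥ 2: 6, 2.6…, 1.366667…, 0.533333… → sum = 10.5…
V_2 = 10.5… / l_2 = 10.5… / 0.6 = 17.5… → 17.50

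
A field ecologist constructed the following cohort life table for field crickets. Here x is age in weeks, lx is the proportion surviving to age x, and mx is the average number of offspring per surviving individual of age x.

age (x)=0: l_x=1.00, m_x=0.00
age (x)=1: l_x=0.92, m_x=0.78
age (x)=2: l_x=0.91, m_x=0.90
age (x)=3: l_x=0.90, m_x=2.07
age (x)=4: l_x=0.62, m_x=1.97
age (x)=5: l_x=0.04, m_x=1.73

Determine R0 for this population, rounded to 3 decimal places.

lx·mx by age: 0, 0.7176, 0.819, 1.863, 1.2214, 0.0692
R0 = Σ lx·mx = 4.6902 → 4.690

4.690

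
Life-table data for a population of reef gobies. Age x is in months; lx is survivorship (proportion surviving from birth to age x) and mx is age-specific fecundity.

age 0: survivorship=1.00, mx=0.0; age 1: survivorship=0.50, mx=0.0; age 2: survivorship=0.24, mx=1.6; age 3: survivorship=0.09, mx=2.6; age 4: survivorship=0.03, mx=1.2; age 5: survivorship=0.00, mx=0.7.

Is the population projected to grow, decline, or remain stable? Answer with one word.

declining

R0 = Σ lx·mx = 0 + 0 + 0.384 + 0.234 + 0.036 + 0 = 0.654
R0 < 1, so the population is declining.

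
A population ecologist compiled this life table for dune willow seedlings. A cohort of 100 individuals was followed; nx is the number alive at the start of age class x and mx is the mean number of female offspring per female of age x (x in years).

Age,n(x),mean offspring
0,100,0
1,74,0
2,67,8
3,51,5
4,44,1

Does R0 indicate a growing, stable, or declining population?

growing

lx = nx/n0 = nx/100: 1, 0.74, 0.67, 0.51, 0.44
R0 = Σ lx·mx = 0 + 0 + 5.36 + 2.55 + 0.44 = 8.35
R0 > 1, so the population is growing.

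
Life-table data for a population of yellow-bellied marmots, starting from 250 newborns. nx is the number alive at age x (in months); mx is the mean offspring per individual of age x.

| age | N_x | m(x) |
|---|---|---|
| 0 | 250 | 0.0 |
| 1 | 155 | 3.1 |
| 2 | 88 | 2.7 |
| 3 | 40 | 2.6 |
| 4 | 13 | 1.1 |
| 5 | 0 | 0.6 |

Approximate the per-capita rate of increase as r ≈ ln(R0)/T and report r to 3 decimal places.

lx = nx/n0 = nx/250: 1, 0.62, 0.352, 0.16, 0.052, 0
R0 = Σ lx·mx = 0 + 1.922 + 0.9504 + 0.416 + 0.0572 + 0 = 3.3456
Σ x·lx·mx = 5.2996; T = 5.2996/3.3456 = 1.58405…
r ≈ ln(R0)/T = ln(3.3456)/1.58405… = 0.76238… → 0.762

0.762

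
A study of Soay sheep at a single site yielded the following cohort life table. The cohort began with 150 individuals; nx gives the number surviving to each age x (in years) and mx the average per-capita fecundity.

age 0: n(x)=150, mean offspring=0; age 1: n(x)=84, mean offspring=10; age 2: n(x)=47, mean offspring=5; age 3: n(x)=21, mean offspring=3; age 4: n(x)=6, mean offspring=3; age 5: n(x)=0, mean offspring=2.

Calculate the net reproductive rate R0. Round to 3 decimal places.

lx = nx/n0 = nx/150: 1, 0.56, 0.31333…, 0.14, 0.04, 0
lx·mx by age: 0, 5.6, 1.566667…, 0.42, 0.12, 0
R0 = Σ lx·mx = 7.706667… → 7.707

7.707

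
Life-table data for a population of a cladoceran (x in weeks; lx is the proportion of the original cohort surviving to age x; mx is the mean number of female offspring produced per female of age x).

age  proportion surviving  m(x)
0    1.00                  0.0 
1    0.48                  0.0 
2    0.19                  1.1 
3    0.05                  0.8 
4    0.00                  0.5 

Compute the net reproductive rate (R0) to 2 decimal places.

0.25

lx·mx by age: 0, 0, 0.209, 0.04, 0
R0 = Σ lx·mx = 0.249 → 0.25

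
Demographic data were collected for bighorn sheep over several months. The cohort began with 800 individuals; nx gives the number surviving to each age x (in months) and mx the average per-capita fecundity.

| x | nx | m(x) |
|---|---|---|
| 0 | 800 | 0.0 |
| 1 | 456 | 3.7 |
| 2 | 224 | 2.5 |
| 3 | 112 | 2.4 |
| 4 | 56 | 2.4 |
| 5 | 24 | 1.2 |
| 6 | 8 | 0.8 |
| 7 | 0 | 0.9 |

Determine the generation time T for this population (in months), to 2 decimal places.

1.61

lx = nx/n0 = nx/800: 1, 0.57, 0.28, 0.14, 0.07, 0.03, 0.01, 0
lx·mx: 0, 2.109, 0.7, 0.336, 0.168, 0.036, 0.008, 0 → R0 = 3.357
x·lx·mx: 0, 2.109, 1.4, 1.008, 0.672, 0.18, 0.048, 0 → Σ = 5.417
T = 5.417 / 3.357 = 1.613643… → 1.61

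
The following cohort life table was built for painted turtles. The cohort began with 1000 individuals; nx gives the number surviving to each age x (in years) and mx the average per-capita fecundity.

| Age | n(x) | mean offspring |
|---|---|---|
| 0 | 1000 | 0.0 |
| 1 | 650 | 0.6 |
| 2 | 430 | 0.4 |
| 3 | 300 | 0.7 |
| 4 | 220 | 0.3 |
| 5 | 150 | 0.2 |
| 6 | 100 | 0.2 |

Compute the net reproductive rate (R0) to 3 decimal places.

lx = nx/n0 = nx/1000: 1, 0.65, 0.43, 0.3, 0.22, 0.15, 0.1
lx·mx by age: 0, 0.39, 0.172, 0.21, 0.066, 0.03, 0.02
R0 = Σ lx·mx = 0.888 → 0.888

0.888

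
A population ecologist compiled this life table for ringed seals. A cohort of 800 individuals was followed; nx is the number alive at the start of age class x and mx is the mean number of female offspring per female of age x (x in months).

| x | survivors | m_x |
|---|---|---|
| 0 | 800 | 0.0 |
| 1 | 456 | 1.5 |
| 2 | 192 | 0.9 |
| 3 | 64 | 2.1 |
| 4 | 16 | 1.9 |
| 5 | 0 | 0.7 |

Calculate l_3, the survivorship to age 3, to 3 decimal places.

l_3 = n_3/n_0 = 64/800 = 0.08 → 0.080

0.080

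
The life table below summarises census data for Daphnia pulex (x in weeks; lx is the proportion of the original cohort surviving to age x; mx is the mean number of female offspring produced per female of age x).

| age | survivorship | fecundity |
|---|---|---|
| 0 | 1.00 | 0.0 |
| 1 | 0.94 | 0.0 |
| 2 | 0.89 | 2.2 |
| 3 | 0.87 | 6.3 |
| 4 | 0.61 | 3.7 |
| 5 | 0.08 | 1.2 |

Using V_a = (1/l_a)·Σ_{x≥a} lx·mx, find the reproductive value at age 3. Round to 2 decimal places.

9.00

lx·mx for x ≥ 3: 5.481, 2.257, 0.096 → sum = 7.834
V_3 = 7.834 / l_3 = 7.834 / 0.87 = 9.004598… → 9.00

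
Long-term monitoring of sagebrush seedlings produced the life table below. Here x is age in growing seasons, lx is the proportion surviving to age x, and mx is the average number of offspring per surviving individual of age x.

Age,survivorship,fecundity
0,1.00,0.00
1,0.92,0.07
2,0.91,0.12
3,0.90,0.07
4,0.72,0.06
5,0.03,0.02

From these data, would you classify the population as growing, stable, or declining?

R0 = Σ lx·mx = 0 + 0.0644 + 0.1092 + 0.063 + 0.0432 + 0.0006 = 0.2804
R0 < 1, so the population is declining.

declining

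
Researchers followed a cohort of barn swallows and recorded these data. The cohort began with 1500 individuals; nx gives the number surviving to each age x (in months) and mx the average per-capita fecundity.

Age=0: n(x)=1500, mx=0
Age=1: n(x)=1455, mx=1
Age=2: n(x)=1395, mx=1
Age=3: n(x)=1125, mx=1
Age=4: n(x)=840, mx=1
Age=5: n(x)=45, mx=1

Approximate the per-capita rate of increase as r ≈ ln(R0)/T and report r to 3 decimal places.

lx = nx/n0 = nx/1500: 1, 0.97, 0.93, 0.75, 0.56, 0.03
R0 = Σ lx·mx = 0 + 0.97 + 0.93 + 0.75 + 0.56 + 0.03 = 3.24
Σ x·lx·mx = 7.47; T = 7.47/3.24 = 2.30556…
r ≈ ln(R0)/T = ln(3.24)/2.30556… = 0.50989… → 0.510

0.510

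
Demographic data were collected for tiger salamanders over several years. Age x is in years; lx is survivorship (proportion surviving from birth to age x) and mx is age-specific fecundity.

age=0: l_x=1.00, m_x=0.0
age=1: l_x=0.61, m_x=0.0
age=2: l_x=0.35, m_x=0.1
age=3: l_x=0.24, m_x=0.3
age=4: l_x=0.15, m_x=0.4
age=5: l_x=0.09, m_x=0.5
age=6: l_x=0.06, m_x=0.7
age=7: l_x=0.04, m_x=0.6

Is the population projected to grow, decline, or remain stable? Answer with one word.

declining

R0 = Σ lx·mx = 0 + 0 + 0.035 + 0.072 + 0.06 + 0.045 + 0.042 + 0.024 = 0.278
R0 < 1, so the population is declining.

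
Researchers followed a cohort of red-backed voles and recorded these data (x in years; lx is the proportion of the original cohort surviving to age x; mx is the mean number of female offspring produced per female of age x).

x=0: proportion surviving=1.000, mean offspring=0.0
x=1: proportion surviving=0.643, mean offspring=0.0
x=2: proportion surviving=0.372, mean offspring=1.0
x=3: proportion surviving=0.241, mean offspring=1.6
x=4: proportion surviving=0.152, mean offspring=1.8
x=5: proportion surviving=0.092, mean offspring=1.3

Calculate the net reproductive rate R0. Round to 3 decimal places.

1.151

lx·mx by age: 0, 0, 0.372, 0.3856, 0.2736, 0.1196
R0 = Σ lx·mx = 1.1508 → 1.151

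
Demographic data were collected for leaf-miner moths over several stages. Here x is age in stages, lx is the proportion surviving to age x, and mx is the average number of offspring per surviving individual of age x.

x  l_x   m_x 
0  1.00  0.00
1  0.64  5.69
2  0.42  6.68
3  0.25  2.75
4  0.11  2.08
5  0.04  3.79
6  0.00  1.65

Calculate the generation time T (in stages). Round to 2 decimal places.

lx·mx: 0, 3.6416, 2.8056, 0.6875, 0.2288, 0.1516, 0 → R0 = 7.5151
x·lx·mx: 0, 3.6416, 5.6112, 2.0625, 0.9152, 0.758, 0 → Σ = 12.9885
T = 12.9885 / 7.5151 = 1.72832… → 1.73

1.73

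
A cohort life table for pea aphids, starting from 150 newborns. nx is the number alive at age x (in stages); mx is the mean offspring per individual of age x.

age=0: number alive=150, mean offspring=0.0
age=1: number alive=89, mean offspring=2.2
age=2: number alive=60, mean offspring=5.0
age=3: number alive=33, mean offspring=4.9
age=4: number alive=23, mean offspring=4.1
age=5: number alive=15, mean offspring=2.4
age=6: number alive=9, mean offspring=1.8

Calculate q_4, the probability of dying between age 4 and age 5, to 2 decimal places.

0.35

lx = nx/n0 = nx/150: 1, 0.59333…, 0.4, 0.22, 0.15333…, 0.1, 0.06
q_4 = (l_4 − l_5) / l_4 = (0.153333… − 0.1) / 0.153333…
     = 0.053333… / 0.153333… = 0.347826… → 0.35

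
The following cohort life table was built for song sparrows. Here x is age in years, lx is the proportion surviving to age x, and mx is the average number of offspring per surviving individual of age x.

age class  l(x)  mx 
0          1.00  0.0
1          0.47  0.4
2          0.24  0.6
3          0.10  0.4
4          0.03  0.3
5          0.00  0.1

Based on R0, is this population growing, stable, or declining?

R0 = Σ lx·mx = 0 + 0.188 + 0.144 + 0.04 + 0.009 + 0 = 0.381
R0 < 1, so the population is declining.

declining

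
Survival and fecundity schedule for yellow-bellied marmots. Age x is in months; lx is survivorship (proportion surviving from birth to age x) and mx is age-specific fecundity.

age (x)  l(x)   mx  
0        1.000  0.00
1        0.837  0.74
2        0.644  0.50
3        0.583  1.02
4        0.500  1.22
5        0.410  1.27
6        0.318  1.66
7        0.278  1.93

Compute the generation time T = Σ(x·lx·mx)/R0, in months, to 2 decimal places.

lx·mx: 0, 0.61938, 0.322, 0.59466, 0.61, 0.5207, 0.52788, 0.53654 → R0 = 3.73116
x·lx·mx: 0, 0.61938, 0.644, 1.78398, 2.44, 2.6035, 3.16728, 3.75578 → Σ = 15.01392
T = 15.01392 / 3.73116 = 4.023928… → 4.02

4.02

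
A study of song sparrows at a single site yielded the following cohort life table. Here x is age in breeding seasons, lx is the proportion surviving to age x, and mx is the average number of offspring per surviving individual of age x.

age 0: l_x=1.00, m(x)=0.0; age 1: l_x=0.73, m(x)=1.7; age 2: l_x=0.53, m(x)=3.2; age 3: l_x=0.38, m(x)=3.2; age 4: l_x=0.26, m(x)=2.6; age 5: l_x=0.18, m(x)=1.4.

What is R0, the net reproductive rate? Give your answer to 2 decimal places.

lx·mx by age: 0, 1.241, 1.696, 1.216, 0.676, 0.252
R0 = Σ lx·mx = 5.081 → 5.08

5.08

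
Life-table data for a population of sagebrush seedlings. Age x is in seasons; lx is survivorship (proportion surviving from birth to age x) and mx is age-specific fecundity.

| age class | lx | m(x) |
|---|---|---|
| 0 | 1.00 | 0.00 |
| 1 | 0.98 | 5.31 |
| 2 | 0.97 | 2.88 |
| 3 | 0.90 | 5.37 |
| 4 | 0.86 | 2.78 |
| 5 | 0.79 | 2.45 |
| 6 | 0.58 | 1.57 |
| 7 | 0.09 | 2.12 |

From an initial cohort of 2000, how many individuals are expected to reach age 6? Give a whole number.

Expected survivors = N0 · l_6 = 2000 × 0.58 = 1160 → 1160

1160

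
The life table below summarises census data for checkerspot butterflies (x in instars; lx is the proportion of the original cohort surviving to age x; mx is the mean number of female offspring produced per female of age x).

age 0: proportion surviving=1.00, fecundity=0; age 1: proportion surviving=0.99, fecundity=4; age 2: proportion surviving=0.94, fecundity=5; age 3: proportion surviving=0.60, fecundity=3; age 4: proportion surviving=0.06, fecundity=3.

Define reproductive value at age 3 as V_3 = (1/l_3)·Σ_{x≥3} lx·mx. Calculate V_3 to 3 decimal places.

lx·mx for x ≥ 3: 1.8, 0.18 → sum = 1.98
V_3 = 1.98 / l_3 = 1.98 / 0.6 = 3.3 → 3.300

3.300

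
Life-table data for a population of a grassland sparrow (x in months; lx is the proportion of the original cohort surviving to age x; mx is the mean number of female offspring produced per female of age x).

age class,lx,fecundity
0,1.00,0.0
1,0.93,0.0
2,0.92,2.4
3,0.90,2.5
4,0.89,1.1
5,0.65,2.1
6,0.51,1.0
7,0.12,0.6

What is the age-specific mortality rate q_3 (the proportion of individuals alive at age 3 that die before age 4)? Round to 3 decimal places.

0.011

q_3 = (l_3 − l_4) / l_3 = (0.9 − 0.89) / 0.9
     = 0.01 / 0.9 = 0.011111… → 0.011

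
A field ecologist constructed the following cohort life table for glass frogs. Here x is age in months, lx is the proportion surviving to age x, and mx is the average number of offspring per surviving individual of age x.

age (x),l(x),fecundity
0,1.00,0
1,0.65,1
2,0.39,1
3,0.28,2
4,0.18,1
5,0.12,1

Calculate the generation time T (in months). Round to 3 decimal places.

2.332

lx·mx: 0, 0.65, 0.39, 0.56, 0.18, 0.12 → R0 = 1.9
x·lx·mx: 0, 0.65, 0.78, 1.68, 0.72, 0.6 → Σ = 4.43
T = 4.43 / 1.9 = 2.331579… → 2.332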